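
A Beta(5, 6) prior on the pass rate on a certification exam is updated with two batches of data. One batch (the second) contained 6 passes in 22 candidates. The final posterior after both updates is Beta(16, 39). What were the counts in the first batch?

5 passes and 17 failures

Sequential conjugate updates are equivalent to a single update on the pooled data, so total successes = posterior α − prior α and total failures = posterior β − prior β.
Total across both batches: 16−5=11 passes, 39−6=33 failures.
Subtract the second batch: 11−6=5 passes and 33−16=17 failures.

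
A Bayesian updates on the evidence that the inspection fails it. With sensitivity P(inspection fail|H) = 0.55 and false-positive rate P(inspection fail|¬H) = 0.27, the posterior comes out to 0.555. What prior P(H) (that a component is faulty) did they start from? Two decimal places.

P(H) = 0.38

In odds form, posterior odds = prior odds × likelihood ratio, so prior odds = posterior odds ÷ LR.
Posterior odds = 0.555/(1−0.555) = 1.2472. LR = 0.55/0.27 = 2.0370.
Prior odds = 1.2472/2.0370 = 0.6123, so P(H) = 0.6123/(1+0.6123) ≈ 0.38.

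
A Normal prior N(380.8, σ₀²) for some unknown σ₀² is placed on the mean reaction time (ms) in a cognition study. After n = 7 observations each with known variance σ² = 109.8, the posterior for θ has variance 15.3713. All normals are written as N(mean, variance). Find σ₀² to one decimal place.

σ₀² = 766.9

For the Normal–Normal model with known σ², precisions add: τ_n = τ₀ + n/σ².
So 1/σ₀² = 1/15.3713 − 7/109.8 = 0.065056 − 0.063752 = 0.001304.
Hence σ₀² = 1/0.001304 ≈ 766.9.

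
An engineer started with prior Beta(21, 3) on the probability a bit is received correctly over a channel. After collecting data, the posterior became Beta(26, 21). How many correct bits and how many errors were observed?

Beta is conjugate to the binomial likelihood: posterior = Beta(α+s, β+f).
Match parameters: s=26−21=5, f=21−3=18.

5 correct bits and 18 errors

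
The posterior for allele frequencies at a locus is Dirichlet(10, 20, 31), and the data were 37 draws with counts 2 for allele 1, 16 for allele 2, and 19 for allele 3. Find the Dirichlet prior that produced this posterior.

Dirichlet(8, 4, 12)

For a Dirichlet(α) prior with multinomial counts c, the posterior is Dirichlet(α + c) componentwise.
Subtract each count from the matching posterior parameter: 10−2=8, 20−16=4, 31−19=12.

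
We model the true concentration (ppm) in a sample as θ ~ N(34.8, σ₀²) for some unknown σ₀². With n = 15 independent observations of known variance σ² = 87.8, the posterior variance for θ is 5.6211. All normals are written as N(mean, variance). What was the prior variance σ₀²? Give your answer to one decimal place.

σ₀² = 141.7

For the Normal–Normal model with known σ², precisions add: τ_n = τ₀ + n/σ².
So 1/σ₀² = 1/5.6211 − 15/87.8 = 0.177901 − 0.170843 = 0.007058.
Hence σ₀² = 1/0.007058 ≈ 141.7.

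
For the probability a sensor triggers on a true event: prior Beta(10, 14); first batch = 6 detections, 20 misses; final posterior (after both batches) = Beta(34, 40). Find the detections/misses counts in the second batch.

18 detections and 6 misses

Because Beta–binomial updating is additive in the counts, the combined data contributed (α_post−α_prior, β_post−β_prior) successes and failures.
Total across both batches: 34−10=24 detections, 40−14=26 misses.
Subtract the first batch: 24−6=18 detections and 26−20=6 misses.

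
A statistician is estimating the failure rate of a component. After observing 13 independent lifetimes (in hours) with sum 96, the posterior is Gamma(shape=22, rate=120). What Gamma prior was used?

Gamma(shape=9, rate=24)

Gamma–exponential conjugacy: posterior shape = α + n, posterior rate = β + Σtᵢ.
So α = 22 − 13 = 9 and β = 120 − 96 = 24.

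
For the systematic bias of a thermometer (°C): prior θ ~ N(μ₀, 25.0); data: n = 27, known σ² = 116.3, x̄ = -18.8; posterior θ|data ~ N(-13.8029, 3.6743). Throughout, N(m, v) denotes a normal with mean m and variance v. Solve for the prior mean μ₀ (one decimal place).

The posterior mean is a precision-weighted average: μ_n = (τ₀μ₀ + τ_data·x̄)/(τ₀+τ_data), with τ₀=1/σ₀² and τ_data=n/σ².
Here τ₀ = 1/25.0 = 0.040000 and τ_data = 27/116.3 = 0.232158, so τ_n = 0.272158.
Rearranging for μ₀: μ₀ = (μ_n·τ_n − τ_data·x̄)/τ₀ = (-13.8029·0.272158 − 0.232158·-18.8) / 0.040000 = 0.608001/0.040000 ≈ 15.2.

μ₀ = 15.2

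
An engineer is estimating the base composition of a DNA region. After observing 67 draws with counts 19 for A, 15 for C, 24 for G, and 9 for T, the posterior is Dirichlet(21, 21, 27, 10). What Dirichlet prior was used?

Dirichlet(2, 6, 3, 1)

For a Dirichlet(α) prior with multinomial counts c, the posterior is Dirichlet(α + c) componentwise.
Subtract each count from the matching posterior parameter: 21−19=2, 21−15=6, 27−24=3, 10−9=1.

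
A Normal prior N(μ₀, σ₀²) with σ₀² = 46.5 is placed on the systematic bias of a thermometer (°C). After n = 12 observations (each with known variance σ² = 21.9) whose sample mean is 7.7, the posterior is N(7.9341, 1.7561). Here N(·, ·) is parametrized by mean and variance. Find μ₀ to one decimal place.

μ₀ = 13.9

With known observation variance, the Normal–Normal posterior has precision τ_n = τ₀ + n/σ² and mean μ_n = (τ₀μ₀ + (n/σ²)x̄)/τ_n.
Here τ₀ = 1/46.5 = 0.021505 and τ_data = 12/21.9 = 0.547945, so τ_n = 0.569450.
Rearranging for μ₀: μ₀ = (μ_n·τ_n − τ_data·x̄)/τ₀ = (7.9341·0.569450 − 0.547945·7.7) / 0.021505 = 0.298897/0.021505 ≈ 13.9.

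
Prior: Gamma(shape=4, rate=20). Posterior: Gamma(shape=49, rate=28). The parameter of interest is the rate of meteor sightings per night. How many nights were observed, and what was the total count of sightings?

Gamma–Poisson conjugacy: posterior shape = α + Σxᵢ, posterior rate = β + n.
Matching: Σxᵢ = 49 − 4 = 45 and n = 28 − 20 = 8.

n = 8 nights with total 45 sightings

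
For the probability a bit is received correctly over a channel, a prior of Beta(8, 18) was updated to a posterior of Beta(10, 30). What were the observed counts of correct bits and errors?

2 correct bits and 12 errors

Under Beta–binomial conjugacy the posterior parameters are (a+s, b+f).
So s = 10 − 8 = 2 and f = 30 − 18 = 12.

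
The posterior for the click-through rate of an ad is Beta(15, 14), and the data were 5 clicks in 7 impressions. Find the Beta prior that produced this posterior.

Beta is conjugate to the binomial likelihood: posterior = Beta(α+s, β+f).
So α = 15 − 5 = 10 and β = 14 − 2 = 12.

Beta(10, 12)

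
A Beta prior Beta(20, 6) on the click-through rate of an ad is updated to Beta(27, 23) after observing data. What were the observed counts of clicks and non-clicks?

7 clicks and 17 non-clicks

Beta is conjugate to the binomial likelihood: posterior = Beta(a+s, b+f).
So s = 27 − 20 = 7 and f = 23 − 6 = 17.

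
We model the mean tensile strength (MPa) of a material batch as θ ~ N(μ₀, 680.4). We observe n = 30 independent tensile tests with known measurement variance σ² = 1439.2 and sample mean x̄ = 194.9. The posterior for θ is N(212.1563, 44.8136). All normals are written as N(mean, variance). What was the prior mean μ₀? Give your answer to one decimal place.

μ₀ = 456.9

With known observation variance, the Normal–Normal posterior has precision τ_n = τ₀ + n/σ² and mean μ_n = (τ₀μ₀ + (n/σ²)x̄)/τ_n.
Here τ₀ = 1/680.4 = 0.001470 and τ_data = 30/1439.2 = 0.020845, so τ_n = 0.022315.
Rearranging for μ₀: μ₀ = (μ_n·τ_n − τ_data·x̄)/τ₀ = (212.1563·0.022315 − 0.020845·194.9) / 0.001470 = 0.671577/0.001470 ≈ 456.9.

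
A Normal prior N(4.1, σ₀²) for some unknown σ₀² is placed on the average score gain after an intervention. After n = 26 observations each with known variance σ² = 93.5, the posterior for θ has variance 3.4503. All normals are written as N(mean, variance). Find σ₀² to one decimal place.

For the Normal–Normal model with known σ², precisions add: τ_n = τ₀ + n/σ².
So 1/σ₀² = 1/3.4503 − 26/93.5 = 0.289830 − 0.278075 = 0.011755.
Hence σ₀² = 1/0.011755 ≈ 85.1.

σ₀² = 85.1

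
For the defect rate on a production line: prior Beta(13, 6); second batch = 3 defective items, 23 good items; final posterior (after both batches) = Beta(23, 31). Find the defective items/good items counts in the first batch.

Sequential conjugate updates are equivalent to a single update on the pooled data, so total successes = posterior α − prior α and total failures = posterior β − prior β.
Total across both batches: 23−13=10 defective items, 31−6=25 good items.
Subtract the second batch: 10−3=7 defective items and 25−23=2 good items.

7 defective items and 2 good items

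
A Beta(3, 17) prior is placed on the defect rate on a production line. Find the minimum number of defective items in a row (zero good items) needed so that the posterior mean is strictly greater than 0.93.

k = 223

After k defective items and 0 good items the posterior is Beta(3+k, 17), with mean (3+k)/(3+17+k).
Set (3+k)/(20+k) > 0.93 and solve: k > (0.93·20 − 3)/(1 − 0.93) = 222.857.
The smallest integer exceeding 222.857 is 223.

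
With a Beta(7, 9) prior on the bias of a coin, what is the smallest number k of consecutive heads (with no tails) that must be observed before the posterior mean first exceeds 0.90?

k = 75

After k heads and 0 tails the posterior is Beta(7+k, 9), with mean (7+k)/(7+9+k).
Set (7+k)/(16+k) > 0.90 and solve: k > (0.90·16 − 7)/(1 − 0.90) = 74.000.
The smallest integer exceeding 74.000 is 75, and checking k=75: (82)/(91) = 0.9011 > 0.90.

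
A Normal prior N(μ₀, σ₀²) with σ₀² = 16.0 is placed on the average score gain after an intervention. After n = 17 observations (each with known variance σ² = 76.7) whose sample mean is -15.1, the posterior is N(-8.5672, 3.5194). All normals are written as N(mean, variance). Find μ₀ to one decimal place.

μ₀ = 14.6

The posterior mean is a precision-weighted average: μ_n = (τ₀μ₀ + τ_data·x̄)/(τ₀+τ_data), with τ₀=1/σ₀² and τ_data=n/σ².
Here τ₀ = 1/16.0 = 0.062500 and τ_data = 17/76.7 = 0.221643, so τ_n = 0.284143.
Rearranging for μ₀: μ₀ = (μ_n·τ_n − τ_data·x̄)/τ₀ = (-8.5672·0.284143 − 0.221643·-15.1) / 0.062500 = 0.912499/0.062500 ≈ 14.6.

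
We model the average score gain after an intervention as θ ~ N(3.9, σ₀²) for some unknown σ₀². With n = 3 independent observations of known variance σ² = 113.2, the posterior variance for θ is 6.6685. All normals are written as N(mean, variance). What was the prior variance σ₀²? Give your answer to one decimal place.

σ₀² = 8.1

For the Normal–Normal model with known σ², precisions add: τ_n = τ₀ + n/σ².
So 1/σ₀² = 1/6.6685 − 3/113.2 = 0.149959 − 0.026502 = 0.123457.
Hence σ₀² = 1/0.123457 ≈ 8.1.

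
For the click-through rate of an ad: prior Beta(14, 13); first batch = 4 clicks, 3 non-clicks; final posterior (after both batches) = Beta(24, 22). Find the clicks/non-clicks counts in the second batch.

Because Beta–binomial updating is additive in the counts, the combined data contributed (α_post−α_prior, β_post−β_prior) successes and failures.
Total across both batches: 24−14=10 clicks, 22−13=9 non-clicks.
Subtract the first batch: 10−4=6 clicks and 9−3=6 non-clicks.

6 clicks and 6 non-clicks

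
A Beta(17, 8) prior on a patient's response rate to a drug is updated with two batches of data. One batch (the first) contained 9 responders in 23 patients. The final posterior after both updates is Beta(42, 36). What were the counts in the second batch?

Because Beta–binomial updating is additive in the counts, the combined data contributed (α_post−α_prior, β_post−β_prior) successes and failures.
Total across both batches: 42−17=25 responders, 36−8=28 non-responders.
Subtract the first batch: 25−9=16 responders and 28−14=14 non-responders.

16 responders and 14 non-responders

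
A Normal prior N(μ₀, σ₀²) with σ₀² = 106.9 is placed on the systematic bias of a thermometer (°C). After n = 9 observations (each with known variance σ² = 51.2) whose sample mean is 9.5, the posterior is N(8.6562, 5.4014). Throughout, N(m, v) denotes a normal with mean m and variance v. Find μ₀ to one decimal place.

μ₀ = -7.2

The posterior mean is a precision-weighted average: μ_n = (τ₀μ₀ + τ_data·x̄)/(τ₀+τ_data), with τ₀=1/σ₀² and τ_data=n/σ².
Here τ₀ = 1/106.9 = 0.009355 and τ_data = 9/51.2 = 0.175781, so τ_n = 0.185136.
Rearranging for μ₀: μ₀ = (μ_n·τ_n − τ_data·x̄)/τ₀ = (8.6562·0.185136 − 0.175781·9.5) / 0.009355 = -0.067345/0.009355 ≈ -7.2.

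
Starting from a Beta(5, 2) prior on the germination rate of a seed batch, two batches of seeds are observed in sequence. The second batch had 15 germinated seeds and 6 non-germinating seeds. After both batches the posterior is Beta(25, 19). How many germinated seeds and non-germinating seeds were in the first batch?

Sequential conjugate updates are equivalent to a single update on the pooled data, so total successes = posterior α − prior α and total failures = posterior β − prior β.
Total across both batches: 25−5=20 germinated seeds, 19−2=17 non-germinating seeds.
Subtract the second batch: 20−15=5 germinated seeds and 17−6=11 non-germinating seeds.

5 germinated seeds and 11 non-germinating seeds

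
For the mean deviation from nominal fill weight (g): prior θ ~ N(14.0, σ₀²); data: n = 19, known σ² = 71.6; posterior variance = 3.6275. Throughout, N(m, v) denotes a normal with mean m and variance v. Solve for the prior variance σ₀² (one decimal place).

Posterior precision equals prior precision plus data precision: 1/σ_n² = 1/σ₀² + n/σ².
So 1/σ₀² = 1/3.6275 − 19/71.6 = 0.275672 − 0.265363 = 0.010309.
Hence σ₀² = 1/0.010309 ≈ 97.0.

σ₀² = 97.0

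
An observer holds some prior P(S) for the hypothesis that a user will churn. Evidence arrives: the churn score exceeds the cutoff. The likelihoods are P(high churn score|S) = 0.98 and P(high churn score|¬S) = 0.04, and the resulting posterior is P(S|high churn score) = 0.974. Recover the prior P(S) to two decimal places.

Bayes' rule in odds form gives O(S|E) = O(S)·[P(E|S)/P(E|¬S)], hence O(S) = O(S|E)/LR.
Posterior odds = 0.974/(1−0.974) = 37.4615. LR = 0.98/0.04 = 24.5000.
Prior odds = 37.4615/24.5000 = 1.5290, so P(S) = 1.5290/(1+1.5290) ≈ 0.60.

P(S) = 0.60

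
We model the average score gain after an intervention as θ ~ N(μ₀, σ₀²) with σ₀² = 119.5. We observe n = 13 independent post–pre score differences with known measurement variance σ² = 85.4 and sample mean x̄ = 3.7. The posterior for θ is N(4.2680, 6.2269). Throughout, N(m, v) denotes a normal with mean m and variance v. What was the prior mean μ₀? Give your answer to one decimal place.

μ₀ = 14.6

The posterior mean is a precision-weighted average: μ_n = (τ₀μ₀ + τ_data·x̄)/(τ₀+τ_data), with τ₀=1/σ₀² and τ_data=n/σ².
Here τ₀ = 1/119.5 = 0.008368 and τ_data = 13/85.4 = 0.152225, so τ_n = 0.160593.
Rearranging for μ₀: μ₀ = (μ_n·τ_n − τ_data·x̄)/τ₀ = (4.2680·0.160593 − 0.152225·3.7) / 0.008368 = 0.122178/0.008368 ≈ 14.6.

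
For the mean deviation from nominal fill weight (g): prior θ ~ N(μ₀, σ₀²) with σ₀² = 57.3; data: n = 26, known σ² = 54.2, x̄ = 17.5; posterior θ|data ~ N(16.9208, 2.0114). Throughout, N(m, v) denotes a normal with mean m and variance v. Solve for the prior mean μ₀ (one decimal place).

μ₀ = 1.0

With known observation variance, the Normal–Normal posterior has precision τ_n = τ₀ + n/σ² and mean μ_n = (τ₀μ₀ + (n/σ²)x̄)/τ_n.
Here τ₀ = 1/57.3 = 0.017452 and τ_data = 26/54.2 = 0.479705, so τ_n = 0.497157.
Rearranging for μ₀: μ₀ = (μ_n·τ_n − τ_data·x̄)/τ₀ = (16.9208·0.497157 − 0.479705·17.5) / 0.017452 = 0.017457/0.017452 ≈ 1.0.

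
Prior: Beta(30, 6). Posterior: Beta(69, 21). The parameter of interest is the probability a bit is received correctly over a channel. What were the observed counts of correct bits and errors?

39 correct bits and 15 errors

A Beta(a, b) prior with s successes and f failures in binomial data gives a Beta(a+s, b+f) posterior.
So s = 69 − 30 = 39 and f = 21 − 6 = 15.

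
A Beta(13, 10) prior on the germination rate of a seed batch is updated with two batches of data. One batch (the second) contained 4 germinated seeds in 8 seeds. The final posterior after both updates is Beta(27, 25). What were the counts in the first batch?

Because Beta–binomial updating is additive in the counts, the combined data contributed (α_post−α_prior, β_post−β_prior) successes and failures.
Total across both batches: 27−13=14 germinated seeds, 25−10=15 non-germinating seeds.
Subtract the second batch: 14−4=10 germinated seeds and 15−4=11 non-germinating seeds.

10 germinated seeds and 11 non-germinating seeds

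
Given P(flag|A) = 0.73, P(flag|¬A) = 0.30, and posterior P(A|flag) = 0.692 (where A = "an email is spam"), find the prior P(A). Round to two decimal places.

In odds form, posterior odds = prior odds × likelihood ratio, so prior odds = posterior odds ÷ LR.
Posterior odds = 0.692/(1−0.692) = 2.2468. LR = 0.73/0.30 = 2.4333.
Prior odds = 2.2468/2.4333 = 0.9234, so P(A) = 0.9234/(1+0.9234) ≈ 0.48.

P(A) = 0.48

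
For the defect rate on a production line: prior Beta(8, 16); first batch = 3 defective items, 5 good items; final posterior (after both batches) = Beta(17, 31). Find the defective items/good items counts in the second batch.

6 defective items and 10 good items

Because Beta–binomial updating is additive in the counts, the combined data contributed (α_post−α_prior, β_post−β_prior) successes and failures.
Total across both batches: 17−8=9 defective items, 31−16=15 good items.
Subtract the first batch: 9−3=6 defective items and 15−5=10 good items.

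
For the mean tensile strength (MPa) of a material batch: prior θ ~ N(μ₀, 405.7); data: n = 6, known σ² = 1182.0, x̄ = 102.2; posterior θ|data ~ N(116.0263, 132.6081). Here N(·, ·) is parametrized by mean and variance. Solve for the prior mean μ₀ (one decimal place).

With known observation variance, the Normal–Normal posterior has precision τ_n = τ₀ + n/σ² and mean μ_n = (τ₀μ₀ + (n/σ²)x̄)/τ_n.
Here τ₀ = 1/405.7 = 0.002465 and τ_data = 6/1182.0 = 0.005076, so τ_n = 0.007541.
Rearranging for μ₀: μ₀ = (μ_n·τ_n − τ_data·x̄)/τ₀ = (116.0263·0.007541 − 0.005076·102.2) / 0.002465 = 0.356187/0.002465 ≈ 144.5.

μ₀ = 144.5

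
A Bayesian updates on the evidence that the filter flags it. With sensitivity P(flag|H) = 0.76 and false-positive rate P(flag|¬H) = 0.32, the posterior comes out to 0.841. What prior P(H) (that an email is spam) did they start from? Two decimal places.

In odds form, posterior odds = prior odds × likelihood ratio, so prior odds = posterior odds ÷ LR.
Posterior odds = 0.841/(1−0.841) = 5.2893. LR = 0.76/0.32 = 2.3750.
Prior odds = 5.2893/2.3750 = 2.2271, so P(H) = 2.2271/(1+2.2271) ≈ 0.69.

P(H) = 0.69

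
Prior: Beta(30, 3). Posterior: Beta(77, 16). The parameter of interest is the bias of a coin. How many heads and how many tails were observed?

Beta is conjugate to the binomial likelihood: posterior = Beta(a+s, b+f).
So s = 77 − 30 = 47 and f = 16 − 3 = 13.

47 heads and 13 tails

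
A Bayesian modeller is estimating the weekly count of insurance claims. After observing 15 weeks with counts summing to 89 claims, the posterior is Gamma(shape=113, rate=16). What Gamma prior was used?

Gamma(shape=24, rate=1)

A Gamma(α, β) prior (rate parametrization) on a Poisson rate with n observations summing to S gives posterior Gamma(α+S, β+n).
So α = 113 − 89 = 24 and β = 16 − 15 = 1.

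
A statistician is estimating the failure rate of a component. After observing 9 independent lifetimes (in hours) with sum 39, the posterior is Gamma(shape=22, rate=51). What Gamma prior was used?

Gamma–exponential conjugacy: posterior shape = α + n, posterior rate = β + Σtᵢ.
So α = 22 − 9 = 13 and β = 51 − 39 = 12.

Gamma(shape=13, rate=12)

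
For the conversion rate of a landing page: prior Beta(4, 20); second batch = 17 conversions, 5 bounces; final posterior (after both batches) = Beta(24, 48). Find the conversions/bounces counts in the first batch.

Sequential conjugate updates are equivalent to a single update on the pooled data, so total successes = posterior α − prior α and total failures = posterior β − prior β.
Total across both batches: 24−4=20 conversions, 48−20=28 bounces.
Subtract the second batch: 20−17=3 conversions and 28−5=23 bounces.

3 conversions and 23 bounces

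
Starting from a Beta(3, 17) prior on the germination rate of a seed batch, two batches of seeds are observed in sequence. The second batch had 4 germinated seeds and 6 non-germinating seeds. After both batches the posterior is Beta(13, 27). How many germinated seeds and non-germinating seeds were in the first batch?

6 germinated seeds and 4 non-germinating seeds

Sequential conjugate updates are equivalent to a single update on the pooled data, so total successes = posterior α − prior α and total failures = posterior β − prior β.
Total across both batches: 13−3=10 germinated seeds, 27−17=10 non-germinating seeds.
Subtract the second batch: 10−4=6 germinated seeds and 10−6=4 non-germinating seeds.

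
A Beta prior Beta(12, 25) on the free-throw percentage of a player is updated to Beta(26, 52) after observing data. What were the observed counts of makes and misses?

A Beta(a, b) prior with s successes and f failures in binomial data gives a Beta(a+s, b+f) posterior.
Match parameters: s=26−12=14, f=52−25=27.

14 makes and 27 misses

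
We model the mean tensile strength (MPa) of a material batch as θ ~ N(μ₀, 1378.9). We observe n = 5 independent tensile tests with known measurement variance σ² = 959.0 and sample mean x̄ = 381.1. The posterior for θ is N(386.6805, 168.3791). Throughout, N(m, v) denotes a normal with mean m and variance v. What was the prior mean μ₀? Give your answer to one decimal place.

μ₀ = 426.8

With known observation variance, the Normal–Normal posterior has precision τ_n = τ₀ + n/σ² and mean μ_n = (τ₀μ₀ + (n/σ²)x̄)/τ_n.
Here τ₀ = 1/1378.9 = 0.000725 and τ_data = 5/959.0 = 0.005214, so τ_n = 0.005939.
Rearranging for μ₀: μ₀ = (μ_n·τ_n − τ_data·x̄)/τ₀ = (386.6805·0.005939 − 0.005214·381.1) / 0.000725 = 0.309440/0.000725 ≈ 426.8.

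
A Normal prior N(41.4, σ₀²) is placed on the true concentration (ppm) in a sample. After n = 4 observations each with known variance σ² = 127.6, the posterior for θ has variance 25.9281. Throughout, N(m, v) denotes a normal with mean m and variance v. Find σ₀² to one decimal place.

σ₀² = 138.5

Posterior precision equals prior precision plus data precision: 1/σ_n² = 1/σ₀² + n/σ².
So 1/σ₀² = 1/25.9281 − 4/127.6 = 0.038568 − 0.031348 = 0.007220.
Hence σ₀² = 1/0.007220 ≈ 138.5.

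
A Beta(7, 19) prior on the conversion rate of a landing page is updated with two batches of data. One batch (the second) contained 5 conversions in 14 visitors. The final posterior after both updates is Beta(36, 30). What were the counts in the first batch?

24 conversions and 2 bounces

Because Beta–binomial updating is additive in the counts, the combined data contributed (α_post−α_prior, β_post−β_prior) successes and failures.
Total across both batches: 36−7=29 conversions, 30−19=11 bounces.
Subtract the second batch: 29−5=24 conversions and 11−9=2 bounces.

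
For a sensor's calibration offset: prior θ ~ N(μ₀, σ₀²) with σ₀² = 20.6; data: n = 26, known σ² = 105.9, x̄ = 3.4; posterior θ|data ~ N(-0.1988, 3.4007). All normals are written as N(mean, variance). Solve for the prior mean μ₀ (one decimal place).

μ₀ = -18.4

With known observation variance, the Normal–Normal posterior has precision τ_n = τ₀ + n/σ² and mean μ_n = (τ₀μ₀ + (n/σ²)x̄)/τ_n.
Here τ₀ = 1/20.6 = 0.048544 and τ_data = 26/105.9 = 0.245515, so τ_n = 0.294059.
Rearranging for μ₀: μ₀ = (μ_n·τ_n − τ_data·x̄)/τ₀ = (-0.1988·0.294059 − 0.245515·3.4) / 0.048544 = -0.893210/0.048544 ≈ -18.4.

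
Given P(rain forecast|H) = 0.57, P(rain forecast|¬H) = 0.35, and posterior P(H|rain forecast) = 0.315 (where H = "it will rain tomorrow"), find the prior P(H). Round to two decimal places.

In odds form, posterior odds = prior odds × likelihood ratio, so prior odds = posterior odds ÷ LR.
Posterior odds = 0.315/(1−0.315) = 0.4599. LR = 0.57/0.35 = 1.6286.
Prior odds = 0.4599/1.6286 = 0.2824, so P(H) = 0.2824/(1+0.2824) ≈ 0.22.

P(H) = 0.22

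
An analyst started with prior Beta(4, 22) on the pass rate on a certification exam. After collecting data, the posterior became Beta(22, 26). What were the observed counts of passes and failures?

18 passes and 4 failures

Under Beta–binomial conjugacy the posterior parameters are (a+s, b+f).
Match parameters: s=22−4=18, f=26−22=4.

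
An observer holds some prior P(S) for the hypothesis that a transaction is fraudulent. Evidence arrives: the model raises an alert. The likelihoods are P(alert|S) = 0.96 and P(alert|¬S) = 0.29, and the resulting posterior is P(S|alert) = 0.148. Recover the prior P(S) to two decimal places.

P(S) = 0.05

Bayes' rule in odds form gives O(S|E) = O(S)·[P(E|S)/P(E|¬S)], hence O(S) = O(S|E)/LR.
Posterior odds = 0.148/(1−0.148) = 0.1737. LR = 0.96/0.29 = 3.3103.
Prior odds = 0.1737/3.3103 = 0.0525, so P(S) = 0.0525/(1+0.0525) ≈ 0.05.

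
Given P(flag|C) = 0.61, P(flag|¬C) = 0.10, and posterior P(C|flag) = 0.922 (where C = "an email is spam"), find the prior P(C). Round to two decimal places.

P(C) = 0.66

Bayes' rule in odds form gives O(C|E) = O(C)·[P(E|C)/P(E|¬C)], hence O(C) = O(C|E)/LR.
Posterior odds = 0.922/(1−0.922) = 11.8205. LR = 0.61/0.10 = 6.1000.
Prior odds = 11.8205/6.1000 = 1.9378, so P(C) = 1.9378/(1+1.9378) ≈ 0.66.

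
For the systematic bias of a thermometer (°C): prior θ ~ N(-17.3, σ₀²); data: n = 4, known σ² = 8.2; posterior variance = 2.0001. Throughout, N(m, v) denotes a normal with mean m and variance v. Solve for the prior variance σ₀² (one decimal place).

Posterior precision equals prior precision plus data precision: 1/σ_n² = 1/σ₀² + n/σ².
So 1/σ₀² = 1/2.0001 − 4/8.2 = 0.499975 − 0.487805 = 0.012170.
Hence σ₀² = 1/0.012170 ≈ 82.2.

σ₀² = 82.2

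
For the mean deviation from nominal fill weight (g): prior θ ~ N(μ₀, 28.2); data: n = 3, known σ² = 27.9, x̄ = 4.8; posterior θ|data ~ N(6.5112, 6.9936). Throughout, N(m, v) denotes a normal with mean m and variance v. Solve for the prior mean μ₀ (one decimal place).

The posterior mean is a precision-weighted average: μ_n = (τ₀μ₀ + τ_data·x̄)/(τ₀+τ_data), with τ₀=1/σ₀² and τ_data=n/σ².
Here τ₀ = 1/28.2 = 0.035461 and τ_data = 3/27.9 = 0.107527, so τ_n = 0.142988.
Rearranging for μ₀: μ₀ = (μ_n·τ_n − τ_data·x̄)/τ₀ = (6.5112·0.142988 − 0.107527·4.8) / 0.035461 = 0.414894/0.035461 ≈ 11.7.

μ₀ = 11.7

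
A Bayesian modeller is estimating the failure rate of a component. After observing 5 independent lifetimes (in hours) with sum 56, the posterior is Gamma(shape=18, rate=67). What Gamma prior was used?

Gamma(shape=13, rate=11)

Gamma–exponential conjugacy: posterior shape = α + n, posterior rate = β + Σtᵢ.
So α = 18 − 5 = 13 and β = 67 − 56 = 11.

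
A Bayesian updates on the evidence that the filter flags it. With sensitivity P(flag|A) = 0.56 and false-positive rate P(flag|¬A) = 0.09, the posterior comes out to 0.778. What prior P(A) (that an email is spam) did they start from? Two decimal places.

Bayes' rule in odds form gives O(A|E) = O(A)·[P(E|A)/P(E|¬A)], hence O(A) = O(A|E)/LR.
Posterior odds = 0.778/(1−0.778) = 3.5045. LR = 0.56/0.09 = 6.2222.
Prior odds = 3.5045/6.2222 = 0.5632, so P(A) = 0.5632/(1+0.5632) ≈ 0.36.

P(A) = 0.36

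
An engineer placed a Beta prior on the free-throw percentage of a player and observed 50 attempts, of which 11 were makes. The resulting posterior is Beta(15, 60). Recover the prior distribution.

Beta(4, 21)

A Beta(a, b) prior with s successes and f failures in binomial data gives a Beta(a+s, b+f) posterior.
Subtract the data counts: 15−11=4, 60−39=21.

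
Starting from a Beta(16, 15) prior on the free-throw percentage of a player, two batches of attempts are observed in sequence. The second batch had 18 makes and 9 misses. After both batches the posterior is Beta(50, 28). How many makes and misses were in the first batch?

16 makes and 4 misses

Sequential conjugate updates are equivalent to a single update on the pooled data, so total successes = posterior α − prior α and total failures = posterior β − prior β.
Total across both batches: 50−16=34 makes, 28−15=13 misses.
Subtract the second batch: 34−18=16 makes and 13−9=4 misses.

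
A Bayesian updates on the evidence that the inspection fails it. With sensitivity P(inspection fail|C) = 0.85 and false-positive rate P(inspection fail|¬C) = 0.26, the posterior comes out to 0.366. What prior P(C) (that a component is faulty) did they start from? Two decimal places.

In odds form, posterior odds = prior odds × likelihood ratio, so prior odds = posterior odds ÷ LR.
Posterior odds = 0.366/(1−0.366) = 0.5773. LR = 0.85/0.26 = 3.2692.
Prior odds = 0.5773/3.2692 = 0.1766, so P(C) = 0.1766/(1+0.1766) ≈ 0.15.

P(C) = 0.15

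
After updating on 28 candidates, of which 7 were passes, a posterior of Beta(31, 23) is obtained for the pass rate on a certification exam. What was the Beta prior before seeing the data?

A Beta(α, β) prior with s successes and f failures in binomial data gives a Beta(α+s, β+f) posterior.
Subtract the data counts: 31−7=24, 23−21=2.

Beta(24, 2)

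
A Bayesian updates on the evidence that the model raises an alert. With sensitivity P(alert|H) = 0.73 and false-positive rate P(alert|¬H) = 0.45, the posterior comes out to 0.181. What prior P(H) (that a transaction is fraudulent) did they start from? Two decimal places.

P(H) = 0.12

Bayes' rule in odds form gives O(H|E) = O(H)·[P(E|H)/P(E|¬H)], hence O(H) = O(H|E)/LR.
Posterior odds = 0.181/(1−0.181) = 0.2210. LR = 0.73/0.45 = 1.6222.
Prior odds = 0.2210/1.6222 = 0.1362, so P(H) = 0.1362/(1+0.1362) ≈ 0.12.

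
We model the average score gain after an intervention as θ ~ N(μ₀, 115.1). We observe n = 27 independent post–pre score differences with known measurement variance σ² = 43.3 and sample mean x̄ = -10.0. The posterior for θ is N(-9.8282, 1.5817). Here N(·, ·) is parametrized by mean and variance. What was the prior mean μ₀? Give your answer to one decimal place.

The posterior mean is a precision-weighted average: μ_n = (τ₀μ₀ + τ_data·x̄)/(τ₀+τ_data), with τ₀=1/σ₀² and τ_data=n/σ².
Here τ₀ = 1/115.1 = 0.008688 and τ_data = 27/43.3 = 0.623557, so τ_n = 0.632245.
Rearranging for μ₀: μ₀ = (μ_n·τ_n − τ_data·x̄)/τ₀ = (-9.8282·0.632245 − 0.623557·-10.0) / 0.008688 = 0.021740/0.008688 ≈ 2.5.

μ₀ = 2.5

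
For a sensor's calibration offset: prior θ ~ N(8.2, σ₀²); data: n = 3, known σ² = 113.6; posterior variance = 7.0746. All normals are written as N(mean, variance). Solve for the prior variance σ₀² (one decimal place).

For the Normal–Normal model with known σ², precisions add: τ_n = τ₀ + n/σ².
So 1/σ₀² = 1/7.0746 − 3/113.6 = 0.141351 − 0.026408 = 0.114943.
Hence σ₀² = 1/0.114943 ≈ 8.7.

σ₀² = 8.7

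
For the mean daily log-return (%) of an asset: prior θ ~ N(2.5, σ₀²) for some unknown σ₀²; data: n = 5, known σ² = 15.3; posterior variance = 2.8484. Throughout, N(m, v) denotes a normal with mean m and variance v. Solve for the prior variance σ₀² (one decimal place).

σ₀² = 41.2

Posterior precision equals prior precision plus data precision: 1/σ_n² = 1/σ₀² + n/σ².
So 1/σ₀² = 1/2.8484 − 5/15.3 = 0.351074 − 0.326797 = 0.024277.
Hence σ₀² = 1/0.024277 ≈ 41.2.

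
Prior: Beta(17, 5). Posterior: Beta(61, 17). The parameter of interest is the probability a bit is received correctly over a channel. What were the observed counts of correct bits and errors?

A Beta(α, β) prior with s successes and f failures in binomial data gives a Beta(α+s, β+f) posterior.
So s = 61 − 17 = 44 and f = 17 − 5 = 12.

44 correct bits and 12 errors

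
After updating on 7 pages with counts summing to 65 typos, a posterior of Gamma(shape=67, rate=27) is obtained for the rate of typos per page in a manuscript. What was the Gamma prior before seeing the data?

Gamma(shape=2, rate=20)

A Gamma(α, β) prior (rate parametrization) on a Poisson rate with n observations summing to S gives posterior Gamma(α+S, β+n).
So α = 67 − 65 = 2 and β = 27 − 7 = 20.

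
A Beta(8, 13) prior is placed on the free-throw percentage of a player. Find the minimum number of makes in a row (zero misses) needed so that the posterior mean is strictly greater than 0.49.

After k makes and 0 misses the posterior is Beta(8+k, 13), with mean (8+k)/(8+13+k).
Set (8+k)/(21+k) > 0.49 and solve: k > (0.49·21 − 8)/(1 − 0.49) = 4.490.
The smallest integer exceeding 4.490 is 5, and checking k=5: (13)/(26) = 0.5000 > 0.49.

k = 5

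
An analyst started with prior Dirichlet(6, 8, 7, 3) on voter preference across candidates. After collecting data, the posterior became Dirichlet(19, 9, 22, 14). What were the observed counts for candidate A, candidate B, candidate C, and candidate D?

counts (13, 1, 15, 11)

For a Dirichlet(α) prior with multinomial counts c, the posterior is Dirichlet(α + c) componentwise.
Counts are posterior − prior componentwise: 19−6=13, 9−8=1, 22−7=15, 14−3=11.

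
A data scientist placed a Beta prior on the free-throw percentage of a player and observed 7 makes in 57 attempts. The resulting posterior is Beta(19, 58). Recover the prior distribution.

Under Beta–binomial conjugacy the posterior parameters are (a+s, b+f).
So a = 19 − 7 = 12 and b = 58 − 50 = 8.

Beta(12, 8)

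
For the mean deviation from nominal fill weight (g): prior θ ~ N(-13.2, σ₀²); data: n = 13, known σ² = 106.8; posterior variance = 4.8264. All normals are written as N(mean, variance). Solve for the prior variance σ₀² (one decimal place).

σ₀² = 11.7

Posterior precision equals prior precision plus data precision: 1/σ_n² = 1/σ₀² + n/σ².
So 1/σ₀² = 1/4.8264 − 13/106.8 = 0.207194 − 0.121723 = 0.085471.
Hence σ₀² = 1/0.085471 ≈ 11.7.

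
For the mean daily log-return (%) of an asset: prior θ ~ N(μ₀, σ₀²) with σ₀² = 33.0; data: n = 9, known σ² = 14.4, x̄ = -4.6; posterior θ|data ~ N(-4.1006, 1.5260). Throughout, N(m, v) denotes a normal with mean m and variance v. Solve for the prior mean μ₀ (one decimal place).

With known observation variance, the Normal–Normal posterior has precision τ_n = τ₀ + n/σ² and mean μ_n = (τ₀μ₀ + (n/σ²)x̄)/τ_n.
Here τ₀ = 1/33.0 = 0.030303 and τ_data = 9/14.4 = 0.625000, so τ_n = 0.655303.
Rearranging for μ₀: μ₀ = (μ_n·τ_n − τ_data·x̄)/τ₀ = (-4.1006·0.655303 − 0.625000·-4.6) / 0.030303 = 0.187865/0.030303 ≈ 6.2.

μ₀ = 6.2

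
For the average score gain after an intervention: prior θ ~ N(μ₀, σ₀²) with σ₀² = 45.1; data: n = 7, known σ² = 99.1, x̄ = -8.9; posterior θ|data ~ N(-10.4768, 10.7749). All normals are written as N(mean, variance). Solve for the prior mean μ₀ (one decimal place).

μ₀ = -15.5

The posterior mean is a precision-weighted average: μ_n = (τ₀μ₀ + τ_data·x̄)/(τ₀+τ_data), with τ₀=1/σ₀² and τ_data=n/σ².
Here τ₀ = 1/45.1 = 0.022173 and τ_data = 7/99.1 = 0.070636, so τ_n = 0.092809.
Rearranging for μ₀: μ₀ = (μ_n·τ_n − τ_data·x̄)/τ₀ = (-10.4768·0.092809 − 0.070636·-8.9) / 0.022173 = -0.343681/0.022173 ≈ -15.5.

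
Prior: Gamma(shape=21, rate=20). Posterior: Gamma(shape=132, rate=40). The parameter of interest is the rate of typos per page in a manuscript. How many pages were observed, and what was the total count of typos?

Gamma–Poisson conjugacy: posterior shape = α + Σxᵢ, posterior rate = β + n.
Matching: Σxᵢ = 132 − 21 = 111 and n = 40 − 20 = 20.

n = 20 pages with total 111 typos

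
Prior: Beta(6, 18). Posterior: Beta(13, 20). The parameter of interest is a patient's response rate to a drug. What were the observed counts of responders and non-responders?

Beta is conjugate to the binomial likelihood: posterior = Beta(α+s, β+f).
Match parameters: s=13−6=7, f=20−18=2.

7 responders and 2 non-responders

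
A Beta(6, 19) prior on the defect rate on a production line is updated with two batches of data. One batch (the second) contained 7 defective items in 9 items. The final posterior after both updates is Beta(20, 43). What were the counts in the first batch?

7 defective items and 22 good items

Sequential conjugate updates are equivalent to a single update on the pooled data, so total successes = posterior α − prior α and total failures = posterior β − prior β.
Total across both batches: 20−6=14 defective items, 43−19=24 good items.
Subtract the second batch: 14−7=7 defective items and 24−2=22 good items.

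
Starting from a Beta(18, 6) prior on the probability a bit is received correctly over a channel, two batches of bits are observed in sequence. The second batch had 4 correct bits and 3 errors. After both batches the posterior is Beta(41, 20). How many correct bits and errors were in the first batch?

Because Beta–binomial updating is additive in the counts, the combined data contributed (α_post−α_prior, β_post−β_prior) successes and failures.
Total across both batches: 41−18=23 correct bits, 20−6=14 errors.
Subtract the second batch: 23−4=19 correct bits and 14−3=11 errors.

19 correct bits and 11 errors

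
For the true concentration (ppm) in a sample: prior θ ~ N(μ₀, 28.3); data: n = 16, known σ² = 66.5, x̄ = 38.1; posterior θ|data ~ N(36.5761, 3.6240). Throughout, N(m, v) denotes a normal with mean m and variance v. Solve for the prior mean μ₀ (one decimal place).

μ₀ = 26.2

With known observation variance, the Normal–Normal posterior has precision τ_n = τ₀ + n/σ² and mean μ_n = (τ₀μ₀ + (n/σ²)x̄)/τ_n.
Here τ₀ = 1/28.3 = 0.035336 and τ_data = 16/66.5 = 0.240602, so τ_n = 0.275938.
Rearranging for μ₀: μ₀ = (μ_n·τ_n − τ_data·x̄)/τ₀ = (36.5761·0.275938 − 0.240602·38.1) / 0.035336 = 0.925800/0.035336 ≈ 26.2.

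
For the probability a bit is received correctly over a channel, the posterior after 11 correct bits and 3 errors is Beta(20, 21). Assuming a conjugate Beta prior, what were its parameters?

A Beta(α, β) prior with s successes and f failures in binomial data gives a Beta(α+s, β+f) posterior.
Subtract the data counts: 20−11=9, 21−3=18.

Beta(9, 18)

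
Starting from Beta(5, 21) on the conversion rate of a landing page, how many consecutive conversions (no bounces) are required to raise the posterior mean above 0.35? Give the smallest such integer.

k = 7

After k conversions and 0 bounces the posterior is Beta(5+k, 21), with mean (5+k)/(5+21+k).
Set (5+k)/(26+k) > 0.35 and solve: k > (0.35·26 − 5)/(1 − 0.35) = 6.308.
The smallest integer exceeding 6.308 is 7.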